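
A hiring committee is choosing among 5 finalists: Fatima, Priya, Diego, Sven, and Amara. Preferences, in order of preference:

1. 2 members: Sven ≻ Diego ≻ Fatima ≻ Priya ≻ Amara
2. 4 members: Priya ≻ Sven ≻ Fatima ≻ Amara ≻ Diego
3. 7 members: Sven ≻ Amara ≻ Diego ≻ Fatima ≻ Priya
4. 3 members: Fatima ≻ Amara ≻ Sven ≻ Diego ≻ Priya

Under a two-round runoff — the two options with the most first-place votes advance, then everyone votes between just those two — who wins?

Round 1 first-place votes: Fatima 3, Priya 4, Diego 0, Sven 9, Amara 0.
Sven and Priya advance.
Runoff: Sven is preferred to Priya by 12 voters; Priya by 4.
Sven wins the runoff.

Sven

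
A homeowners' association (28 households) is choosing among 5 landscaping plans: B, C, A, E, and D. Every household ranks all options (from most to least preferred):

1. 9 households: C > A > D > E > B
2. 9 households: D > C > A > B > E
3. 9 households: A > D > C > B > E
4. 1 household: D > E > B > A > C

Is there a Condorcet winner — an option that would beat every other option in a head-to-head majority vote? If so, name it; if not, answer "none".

Checking pairwise contests:
C beats B 27–1.
D beats C 19–9.
C beats A 18–10.
B beats E 18–10.
A beats D 18–10.
Every option loses at least one head-to-head, so there is no Condorcet winner.

none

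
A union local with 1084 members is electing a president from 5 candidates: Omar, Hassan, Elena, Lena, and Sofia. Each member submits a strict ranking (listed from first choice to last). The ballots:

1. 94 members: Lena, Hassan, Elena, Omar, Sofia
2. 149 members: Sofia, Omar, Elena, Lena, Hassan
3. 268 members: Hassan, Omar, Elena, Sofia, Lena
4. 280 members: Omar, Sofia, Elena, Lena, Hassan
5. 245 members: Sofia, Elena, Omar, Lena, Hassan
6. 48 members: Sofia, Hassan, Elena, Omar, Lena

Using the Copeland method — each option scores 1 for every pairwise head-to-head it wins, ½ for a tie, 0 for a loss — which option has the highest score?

Omar: beats Hassan, Elena, Lena, and Sofia → score 4.
Hassan: loses to Omar, Elena, Lena, and Sofia → score 0.
Elena: beats Hassan and Lena; loses to Omar and Sofia → score 2.
Lena: beats Hassan; loses to Omar, Elena, and Sofia → score 1.
Sofia: beats Hassan, Elena, and Lena; loses to Omar → score 3.
Omar has the best pairwise record.

Omar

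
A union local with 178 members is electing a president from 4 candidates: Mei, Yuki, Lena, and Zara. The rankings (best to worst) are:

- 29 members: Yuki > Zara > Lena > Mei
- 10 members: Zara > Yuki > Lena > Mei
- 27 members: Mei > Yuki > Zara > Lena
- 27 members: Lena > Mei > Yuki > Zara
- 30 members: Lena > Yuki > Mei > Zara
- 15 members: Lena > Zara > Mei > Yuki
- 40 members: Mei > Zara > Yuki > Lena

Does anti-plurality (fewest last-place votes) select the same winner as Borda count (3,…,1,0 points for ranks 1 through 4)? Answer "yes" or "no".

no

Anti-plurality — last-place votes: Mei 39, Yuki 15, Lena 67, Zara 57. Winner: Yuki.
Borda — scores: Mei 300, Yuki 288, Lena 255, Zara 225. Winner: Mei.
The two methods disagree.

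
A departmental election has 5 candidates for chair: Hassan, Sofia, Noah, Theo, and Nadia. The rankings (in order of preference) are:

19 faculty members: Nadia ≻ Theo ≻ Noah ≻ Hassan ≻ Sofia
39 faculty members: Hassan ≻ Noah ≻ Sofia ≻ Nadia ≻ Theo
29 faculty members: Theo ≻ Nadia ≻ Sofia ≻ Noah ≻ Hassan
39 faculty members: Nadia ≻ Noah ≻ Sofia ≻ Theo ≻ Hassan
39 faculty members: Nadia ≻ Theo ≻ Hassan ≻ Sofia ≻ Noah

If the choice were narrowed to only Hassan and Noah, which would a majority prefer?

Noah

Voters preferring Hassan to Noah: 78; preferring Noah to Hassan: 87.
Noah wins the head-to-head.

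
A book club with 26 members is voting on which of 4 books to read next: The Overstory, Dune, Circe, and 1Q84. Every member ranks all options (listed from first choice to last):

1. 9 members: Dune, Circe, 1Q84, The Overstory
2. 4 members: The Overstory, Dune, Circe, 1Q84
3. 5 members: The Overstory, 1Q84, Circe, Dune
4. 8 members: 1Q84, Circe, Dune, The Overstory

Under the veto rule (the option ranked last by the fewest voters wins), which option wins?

Last-place votes: The Overstory 17, Dune 5, Circe 0, 1Q84 4.
Circe is ranked last by the fewest voters, so Circe wins.

Circe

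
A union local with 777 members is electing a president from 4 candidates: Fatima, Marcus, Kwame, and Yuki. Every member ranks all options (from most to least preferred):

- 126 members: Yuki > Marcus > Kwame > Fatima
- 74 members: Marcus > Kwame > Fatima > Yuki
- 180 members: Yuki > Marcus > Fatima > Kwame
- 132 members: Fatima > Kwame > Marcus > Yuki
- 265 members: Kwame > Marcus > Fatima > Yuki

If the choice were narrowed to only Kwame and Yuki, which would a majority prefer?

Voters preferring Kwame to Yuki: 471; preferring Yuki to Kwame: 306.
Kwame wins the head-to-head.

Kwame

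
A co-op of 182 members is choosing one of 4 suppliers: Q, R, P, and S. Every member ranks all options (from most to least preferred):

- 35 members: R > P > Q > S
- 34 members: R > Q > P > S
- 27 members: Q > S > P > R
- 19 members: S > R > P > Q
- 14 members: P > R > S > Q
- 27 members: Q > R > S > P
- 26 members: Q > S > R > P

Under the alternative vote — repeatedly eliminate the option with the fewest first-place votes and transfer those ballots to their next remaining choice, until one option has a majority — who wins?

R

Round 1: Q 80, R 69, P 14, S 19. Eliminate P.
Round 2: Q 80, R 83, S 19. Eliminate S.
Round 3: Q 80, R 102. R has a majority.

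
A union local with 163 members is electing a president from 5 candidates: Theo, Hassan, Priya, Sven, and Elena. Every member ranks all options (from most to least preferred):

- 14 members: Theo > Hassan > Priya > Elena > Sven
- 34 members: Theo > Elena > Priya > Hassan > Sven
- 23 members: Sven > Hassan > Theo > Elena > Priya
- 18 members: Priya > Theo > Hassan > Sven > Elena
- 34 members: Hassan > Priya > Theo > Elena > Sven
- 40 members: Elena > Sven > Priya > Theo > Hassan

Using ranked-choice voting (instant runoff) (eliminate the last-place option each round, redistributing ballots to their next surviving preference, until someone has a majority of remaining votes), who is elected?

Theo

Round 1: Theo 48, Hassan 34, Priya 18, Sven 23, Elena 40. Eliminate Priya.
Round 2: Theo 66, Hassan 34, Sven 23, Elena 40. Eliminate Sven.
Round 3: Theo 66, Hassan 57, Elena 40. Eliminate Elena.
Round 4: Theo 106, Hassan 57. Theo has a majority.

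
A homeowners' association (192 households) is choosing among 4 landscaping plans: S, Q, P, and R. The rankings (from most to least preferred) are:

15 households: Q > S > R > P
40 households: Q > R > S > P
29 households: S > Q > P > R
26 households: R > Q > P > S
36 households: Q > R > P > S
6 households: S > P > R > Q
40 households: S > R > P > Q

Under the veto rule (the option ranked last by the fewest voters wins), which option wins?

R

Last-place votes: S 62, Q 46, P 55, R 29.
R is ranked last by the fewest voters, so R wins.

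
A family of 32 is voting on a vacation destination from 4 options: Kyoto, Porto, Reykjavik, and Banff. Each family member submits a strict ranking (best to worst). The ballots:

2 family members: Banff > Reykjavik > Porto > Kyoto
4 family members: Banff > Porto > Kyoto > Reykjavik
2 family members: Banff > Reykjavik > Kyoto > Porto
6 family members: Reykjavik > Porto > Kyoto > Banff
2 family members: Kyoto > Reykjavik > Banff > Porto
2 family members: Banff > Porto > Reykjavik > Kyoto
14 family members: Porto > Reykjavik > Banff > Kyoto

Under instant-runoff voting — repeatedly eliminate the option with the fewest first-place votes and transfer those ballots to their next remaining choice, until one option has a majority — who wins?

Round 1: Kyoto 2, Porto 14, Reykjavik 6, Banff 10. Eliminate Kyoto.
Round 2: Porto 14, Reykjavik 8, Banff 10. Eliminate Reykjavik.
Round 3: Porto 20, Banff 12. Porto has a majority.

Porto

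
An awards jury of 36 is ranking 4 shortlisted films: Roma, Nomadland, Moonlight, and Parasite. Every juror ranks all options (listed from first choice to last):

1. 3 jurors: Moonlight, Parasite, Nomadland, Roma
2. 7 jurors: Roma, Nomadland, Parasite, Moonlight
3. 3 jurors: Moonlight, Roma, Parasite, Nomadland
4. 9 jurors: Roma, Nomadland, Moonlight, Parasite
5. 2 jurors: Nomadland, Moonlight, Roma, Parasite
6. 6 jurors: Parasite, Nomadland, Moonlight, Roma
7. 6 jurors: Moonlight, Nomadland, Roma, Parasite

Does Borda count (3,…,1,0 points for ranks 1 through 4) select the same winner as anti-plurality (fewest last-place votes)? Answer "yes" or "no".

Borda — scores: Roma 62, Nomadland 65, Moonlight 55, Parasite 34. Winner: Nomadland.
Anti-plurality — last-place votes: Roma 9, Nomadland 3, Moonlight 7, Parasite 17. Winner: Nomadland.
The two methods agree.

yes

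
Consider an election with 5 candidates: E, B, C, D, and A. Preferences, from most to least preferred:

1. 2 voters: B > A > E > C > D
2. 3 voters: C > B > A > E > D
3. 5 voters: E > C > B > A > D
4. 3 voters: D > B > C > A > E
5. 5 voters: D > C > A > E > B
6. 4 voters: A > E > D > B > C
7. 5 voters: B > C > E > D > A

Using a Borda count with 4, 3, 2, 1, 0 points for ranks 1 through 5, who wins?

C

E: 2·2 + 3·1 + 5·4 + 3·0 + 5·1 + 4·3 + 5·2 = 54
B: 2·4 + 3·3 + 5·2 + 3·3 + 5·0 + 4·1 + 5·4 = 60
C: 2·1 + 3·4 + 5·3 + 3·2 + 5·3 + 4·0 + 5·3 = 65
D: 2·0 + 3·0 + 5·0 + 3·4 + 5·4 + 4·2 + 5·1 = 45
A: 2·3 + 3·2 + 5·1 + 3·1 + 5·2 + 4·4 + 5·0 = 46
C has the highest Borda score (65).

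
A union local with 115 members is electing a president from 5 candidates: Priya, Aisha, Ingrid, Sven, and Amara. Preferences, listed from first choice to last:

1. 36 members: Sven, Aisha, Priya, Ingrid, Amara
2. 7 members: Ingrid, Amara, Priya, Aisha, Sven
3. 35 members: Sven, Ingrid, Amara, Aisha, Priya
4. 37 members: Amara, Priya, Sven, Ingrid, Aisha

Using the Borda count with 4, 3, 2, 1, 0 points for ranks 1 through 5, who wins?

Priya: 36·2 + 7·2 + 35·0 + 37·3 = 197
Aisha: 36·3 + 7·1 + 35·1 + 37·0 = 150
Ingrid: 36·1 + 7·4 + 35·3 + 37·1 = 206
Sven: 36·4 + 7·0 + 35·4 + 37·2 = 358
Amara: 36·0 + 7·3 + 35·2 + 37·4 = 239
Sven has the highest Borda score (358).

Sven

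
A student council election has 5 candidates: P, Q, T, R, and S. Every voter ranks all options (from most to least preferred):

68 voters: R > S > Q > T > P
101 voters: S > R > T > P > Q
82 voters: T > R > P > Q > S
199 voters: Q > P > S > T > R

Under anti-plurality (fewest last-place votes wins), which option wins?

T

Last-place votes: P 68, Q 101, T 0, R 199, S 82.
T is ranked last by the fewest voters, so T wins.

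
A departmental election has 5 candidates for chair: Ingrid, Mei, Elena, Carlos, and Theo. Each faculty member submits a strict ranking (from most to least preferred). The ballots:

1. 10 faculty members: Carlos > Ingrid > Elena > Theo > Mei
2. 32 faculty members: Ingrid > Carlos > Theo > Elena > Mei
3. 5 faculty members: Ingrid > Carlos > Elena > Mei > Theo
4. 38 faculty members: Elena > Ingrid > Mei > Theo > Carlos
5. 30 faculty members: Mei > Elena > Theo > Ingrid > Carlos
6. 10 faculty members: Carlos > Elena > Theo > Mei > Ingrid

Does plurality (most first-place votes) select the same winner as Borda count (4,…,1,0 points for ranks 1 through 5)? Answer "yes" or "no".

yes

Plurality — first-place votes: Ingrid 37, Mei 30, Elena 38, Carlos 20, Theo 0. Winner: Elena.
Borda — scores: Ingrid 322, Mei 211, Elena 334, Carlos 191, Theo 192. Winner: Elena.
The two methods agree.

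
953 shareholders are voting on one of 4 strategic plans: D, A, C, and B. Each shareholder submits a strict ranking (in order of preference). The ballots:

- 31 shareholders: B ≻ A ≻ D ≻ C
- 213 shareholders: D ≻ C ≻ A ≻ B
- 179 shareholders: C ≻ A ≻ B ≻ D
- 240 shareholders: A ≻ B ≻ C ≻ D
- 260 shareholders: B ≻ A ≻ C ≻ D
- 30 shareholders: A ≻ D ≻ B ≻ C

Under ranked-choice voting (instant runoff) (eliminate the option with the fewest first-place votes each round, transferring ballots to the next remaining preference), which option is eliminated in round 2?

D

Round 1: D 213, A 270, C 179, B 291. Eliminate C.
Round 2: D 213, A 449, B 291. Eliminate D.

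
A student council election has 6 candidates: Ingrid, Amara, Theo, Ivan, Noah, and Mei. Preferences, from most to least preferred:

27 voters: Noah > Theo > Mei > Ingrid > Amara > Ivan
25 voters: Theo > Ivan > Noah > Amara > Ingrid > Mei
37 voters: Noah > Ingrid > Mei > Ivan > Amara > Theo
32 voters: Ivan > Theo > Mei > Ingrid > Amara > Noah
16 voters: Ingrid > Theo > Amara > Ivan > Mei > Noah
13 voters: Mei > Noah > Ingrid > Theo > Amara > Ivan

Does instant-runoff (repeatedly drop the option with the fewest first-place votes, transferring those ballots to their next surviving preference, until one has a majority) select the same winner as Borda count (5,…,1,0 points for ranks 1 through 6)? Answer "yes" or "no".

Instant-runoff — R1 Ingrid 16, Amara 0, Theo 25, Ivan 32, Noah 64, Mei 13 (Amara out); R2 Ingrid 16, Theo 25, Ivan 32, Noah 64, Mei 13 (Mei out); R3 Ingrid 16, Theo 25, Ivan 32, Noah 77 (Noah winner). Winner: Noah.
Borda — scores: Ingrid 410, Amara 207, Theo 451, Ivan 366, Noah 447, Mei 369. Winner: Theo.
The two methods disagree.

no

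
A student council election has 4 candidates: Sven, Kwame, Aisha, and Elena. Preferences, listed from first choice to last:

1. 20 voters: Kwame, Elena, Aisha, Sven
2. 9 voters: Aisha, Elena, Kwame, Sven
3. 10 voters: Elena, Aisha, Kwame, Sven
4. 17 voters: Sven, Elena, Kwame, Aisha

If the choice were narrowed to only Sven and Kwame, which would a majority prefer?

Kwame

Voters preferring Sven to Kwame: 17; preferring Kwame to Sven: 39.
Kwame wins the head-to-head.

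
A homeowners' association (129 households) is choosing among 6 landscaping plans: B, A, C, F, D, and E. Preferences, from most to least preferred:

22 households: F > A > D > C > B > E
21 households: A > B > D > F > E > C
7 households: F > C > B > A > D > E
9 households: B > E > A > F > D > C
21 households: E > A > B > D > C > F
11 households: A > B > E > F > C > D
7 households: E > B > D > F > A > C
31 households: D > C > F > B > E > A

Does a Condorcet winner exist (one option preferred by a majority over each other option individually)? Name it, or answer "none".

Checking pairwise contests:
A beats B 75–54.
F beats A 67–62.
B beats C 69–60.
B beats F 69–60.
B beats D 76–53.
B beats E 101–28.
Every option loses at least one head-to-head, so there is no Condorcet winner.

none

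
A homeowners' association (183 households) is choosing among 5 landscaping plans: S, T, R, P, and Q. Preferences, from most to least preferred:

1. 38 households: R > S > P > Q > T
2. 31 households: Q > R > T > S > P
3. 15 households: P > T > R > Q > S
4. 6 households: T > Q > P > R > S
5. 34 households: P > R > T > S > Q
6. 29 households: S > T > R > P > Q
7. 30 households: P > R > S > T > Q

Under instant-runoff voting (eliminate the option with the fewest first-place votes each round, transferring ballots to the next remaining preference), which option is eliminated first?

T

Round 1: S 29, T 6, R 38, P 79, Q 31. Eliminate T.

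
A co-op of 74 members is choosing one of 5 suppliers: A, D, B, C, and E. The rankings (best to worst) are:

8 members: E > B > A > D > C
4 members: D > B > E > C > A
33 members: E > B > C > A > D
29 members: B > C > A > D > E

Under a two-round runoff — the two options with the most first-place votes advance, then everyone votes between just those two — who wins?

Round 1 first-place votes: A 0, D 4, B 29, C 0, E 41.
E and B advance.
Runoff: E is preferred to B by 41 voters; B by 33.
E wins the runoff.

E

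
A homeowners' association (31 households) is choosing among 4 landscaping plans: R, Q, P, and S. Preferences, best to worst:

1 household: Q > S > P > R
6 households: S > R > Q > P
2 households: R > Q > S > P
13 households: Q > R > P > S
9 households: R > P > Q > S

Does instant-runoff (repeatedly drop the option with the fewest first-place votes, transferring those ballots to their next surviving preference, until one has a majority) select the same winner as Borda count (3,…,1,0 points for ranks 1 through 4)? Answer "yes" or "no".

Instant-runoff — R1 R 11, Q 14, P 0, S 6 (P out); R2 R 11, Q 14, S 6 (S out); R3 R 17, Q 14 (R winner). Winner: R.
Borda — scores: R 71, Q 61, P 32, S 22. Winner: R.
The two methods agree.

yes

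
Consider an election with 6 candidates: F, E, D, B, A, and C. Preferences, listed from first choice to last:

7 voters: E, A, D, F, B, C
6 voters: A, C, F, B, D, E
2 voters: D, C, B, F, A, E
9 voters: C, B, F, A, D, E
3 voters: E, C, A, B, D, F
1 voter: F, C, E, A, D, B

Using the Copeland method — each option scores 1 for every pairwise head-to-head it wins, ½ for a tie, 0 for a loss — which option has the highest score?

C

F: beats E and D; ties B; loses to A and C → score 2.5.
E: loses to F, D, B, A, and C → score 0.
D: beats E; loses to F, B, A, and C → score 1.
B: beats E and D; ties F; loses to A and C → score 2.5.
A: beats F, E, D, and B; loses to C → score 4.
C: beats F, E, D, B, and A → score 5.
C has the best pairwise record.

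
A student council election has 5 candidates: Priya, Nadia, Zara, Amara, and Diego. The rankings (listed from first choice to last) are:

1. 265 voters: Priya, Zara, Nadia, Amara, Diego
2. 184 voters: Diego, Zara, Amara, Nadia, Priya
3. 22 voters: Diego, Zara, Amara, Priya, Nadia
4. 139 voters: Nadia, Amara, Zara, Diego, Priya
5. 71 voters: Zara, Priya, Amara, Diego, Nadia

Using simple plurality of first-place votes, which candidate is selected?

First-place votes: Priya 265, Nadia 139, Zara 71, Amara 0, Diego 206.
Priya has the most first-place votes.

Priya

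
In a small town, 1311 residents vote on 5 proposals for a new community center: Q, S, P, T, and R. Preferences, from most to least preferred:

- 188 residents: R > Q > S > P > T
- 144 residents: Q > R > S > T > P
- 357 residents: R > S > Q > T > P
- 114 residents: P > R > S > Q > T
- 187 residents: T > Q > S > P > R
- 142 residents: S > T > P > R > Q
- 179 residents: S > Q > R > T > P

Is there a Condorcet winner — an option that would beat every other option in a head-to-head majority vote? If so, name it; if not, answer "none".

R vs Q: 801–510 for R.
R vs S: 803–508 for R.
R vs P: 868–443 for R.
R vs T: 982–329 for R.
R beats every other option head-to-head.

R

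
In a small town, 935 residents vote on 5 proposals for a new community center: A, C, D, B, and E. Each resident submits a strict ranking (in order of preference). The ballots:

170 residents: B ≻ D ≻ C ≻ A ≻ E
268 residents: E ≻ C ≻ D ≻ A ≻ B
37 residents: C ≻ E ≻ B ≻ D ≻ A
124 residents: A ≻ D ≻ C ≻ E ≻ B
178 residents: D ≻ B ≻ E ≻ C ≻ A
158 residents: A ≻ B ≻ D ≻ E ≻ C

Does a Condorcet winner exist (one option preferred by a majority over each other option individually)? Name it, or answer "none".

D

D vs A: 653–282 for D.
D vs C: 630–305 for D.
D vs B: 570–365 for D.
D vs E: 630–305 for D.
D beats every other option head-to-head.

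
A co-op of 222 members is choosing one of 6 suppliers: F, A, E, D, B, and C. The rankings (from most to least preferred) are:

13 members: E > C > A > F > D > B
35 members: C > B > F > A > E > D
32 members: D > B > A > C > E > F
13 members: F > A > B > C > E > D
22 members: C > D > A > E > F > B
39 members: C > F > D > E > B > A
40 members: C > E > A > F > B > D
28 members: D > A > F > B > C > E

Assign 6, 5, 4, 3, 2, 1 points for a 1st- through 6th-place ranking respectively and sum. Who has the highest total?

C

F: 13·3 + 35·4 + 32·1 + 13·6 + 22·2 + 39·5 + 40·3 + 28·4 = 760
A: 13·4 + 35·3 + 32·4 + 13·5 + 22·4 + 39·1 + 40·4 + 28·5 = 777
E: 13·6 + 35·2 + 32·2 + 13·2 + 22·3 + 39·3 + 40·5 + 28·1 = 649
D: 13·2 + 35·1 + 32·6 + 13·1 + 22·5 + 39·4 + 40·1 + 28·6 = 740
B: 13·1 + 35·5 + 32·5 + 13·4 + 22·1 + 39·2 + 40·2 + 28·3 = 664
C: 13·5 + 35·6 + 32·3 + 13·3 + 22·6 + 39·6 + 40·6 + 28·2 = 1072
C has the highest Borda score (1072).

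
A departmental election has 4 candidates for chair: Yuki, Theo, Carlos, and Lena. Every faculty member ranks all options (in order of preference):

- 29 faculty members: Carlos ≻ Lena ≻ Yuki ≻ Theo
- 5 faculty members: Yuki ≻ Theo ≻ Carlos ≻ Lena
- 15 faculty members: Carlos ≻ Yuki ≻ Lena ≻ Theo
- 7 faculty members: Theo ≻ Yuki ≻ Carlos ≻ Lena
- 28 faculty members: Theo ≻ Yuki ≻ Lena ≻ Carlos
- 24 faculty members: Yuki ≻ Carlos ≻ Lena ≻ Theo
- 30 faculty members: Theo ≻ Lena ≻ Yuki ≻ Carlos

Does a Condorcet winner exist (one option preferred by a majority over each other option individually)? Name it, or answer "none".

Yuki vs Theo: 73–65 for Yuki.
Yuki vs Carlos: 94–44 for Yuki.
Yuki vs Lena: 79–59 for Yuki.
Yuki beats every other option head-to-head.

Yuki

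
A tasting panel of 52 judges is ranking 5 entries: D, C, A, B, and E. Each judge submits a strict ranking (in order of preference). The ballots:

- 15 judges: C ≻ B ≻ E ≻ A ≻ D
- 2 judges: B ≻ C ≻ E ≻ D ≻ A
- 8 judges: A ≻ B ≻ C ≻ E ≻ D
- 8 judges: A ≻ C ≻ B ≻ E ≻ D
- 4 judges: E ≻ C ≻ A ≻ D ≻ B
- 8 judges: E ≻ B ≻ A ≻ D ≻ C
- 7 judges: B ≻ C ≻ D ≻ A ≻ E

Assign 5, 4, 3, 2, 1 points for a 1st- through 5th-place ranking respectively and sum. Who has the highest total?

B

D: 15·1 + 2·2 + 8·1 + 8·1 + 4·2 + 8·2 + 7·3 = 80
C: 15·5 + 2·4 + 8·3 + 8·4 + 4·4 + 8·1 + 7·4 = 191
A: 15·2 + 2·1 + 8·5 + 8·5 + 4·3 + 8·3 + 7·2 = 162
B: 15·4 + 2·5 + 8·4 + 8·3 + 4·1 + 8·4 + 7·5 = 197
E: 15·3 + 2·3 + 8·2 + 8·2 + 4·5 + 8·5 + 7·1 = 150
B has the highest Borda score (197).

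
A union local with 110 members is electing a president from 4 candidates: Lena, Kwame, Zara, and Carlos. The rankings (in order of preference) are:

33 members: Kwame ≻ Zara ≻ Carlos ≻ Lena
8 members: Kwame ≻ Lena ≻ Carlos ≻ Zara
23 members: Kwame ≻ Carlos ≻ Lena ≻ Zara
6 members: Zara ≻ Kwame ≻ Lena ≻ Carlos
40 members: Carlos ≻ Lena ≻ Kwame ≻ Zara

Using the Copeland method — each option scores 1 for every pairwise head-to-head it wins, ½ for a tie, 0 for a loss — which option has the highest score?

Kwame

Lena: beats Zara; loses to Kwame and Carlos → score 1.
Kwame: beats Lena, Zara, and Carlos → score 3.
Zara: loses to Lena, Kwame, and Carlos → score 0.
Carlos: beats Lena and Zara; loses to Kwame → score 2.
Kwame has the best pairwise record.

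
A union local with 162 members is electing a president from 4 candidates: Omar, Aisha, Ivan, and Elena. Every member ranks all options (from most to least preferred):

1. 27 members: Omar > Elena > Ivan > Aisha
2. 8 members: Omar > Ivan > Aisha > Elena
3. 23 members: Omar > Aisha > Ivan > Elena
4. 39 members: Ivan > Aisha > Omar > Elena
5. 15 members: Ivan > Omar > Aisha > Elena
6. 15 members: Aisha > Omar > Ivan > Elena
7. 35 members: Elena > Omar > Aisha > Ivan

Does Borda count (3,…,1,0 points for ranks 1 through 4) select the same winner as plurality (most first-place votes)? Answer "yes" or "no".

yes

Borda — scores: Omar 343, Aisha 227, Ivan 243, Elena 159. Winner: Omar.
Plurality — first-place votes: Omar 58, Aisha 15, Ivan 54, Elena 35. Winner: Omar.
The two methods agree.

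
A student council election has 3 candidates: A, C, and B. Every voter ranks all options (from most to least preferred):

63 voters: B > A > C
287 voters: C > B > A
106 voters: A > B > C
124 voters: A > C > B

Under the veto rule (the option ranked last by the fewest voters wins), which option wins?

B

Last-place votes: A 287, C 169, B 124.
B is ranked last by the fewest voters, so B wins.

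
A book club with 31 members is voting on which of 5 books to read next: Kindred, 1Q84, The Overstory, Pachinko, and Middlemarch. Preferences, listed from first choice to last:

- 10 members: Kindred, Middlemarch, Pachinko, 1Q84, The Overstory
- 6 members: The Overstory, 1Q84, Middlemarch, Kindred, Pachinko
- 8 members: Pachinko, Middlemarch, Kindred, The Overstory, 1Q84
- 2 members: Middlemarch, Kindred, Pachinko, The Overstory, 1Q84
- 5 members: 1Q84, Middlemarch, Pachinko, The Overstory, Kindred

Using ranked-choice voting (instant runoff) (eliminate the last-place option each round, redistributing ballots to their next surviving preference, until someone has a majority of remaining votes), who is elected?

Round 1: Kindred 10, 1Q84 5, The Overstory 6, Pachinko 8, Middlemarch 2. Eliminate Middlemarch.
Round 2: Kindred 12, 1Q84 5, The Overstory 6, Pachinko 8. Eliminate 1Q84.
Round 3: Kindred 12, The Overstory 6, Pachinko 13. Eliminate The Overstory.
Round 4: Kindred 18, Pachinko 13. Kindred has a majority.

Kindred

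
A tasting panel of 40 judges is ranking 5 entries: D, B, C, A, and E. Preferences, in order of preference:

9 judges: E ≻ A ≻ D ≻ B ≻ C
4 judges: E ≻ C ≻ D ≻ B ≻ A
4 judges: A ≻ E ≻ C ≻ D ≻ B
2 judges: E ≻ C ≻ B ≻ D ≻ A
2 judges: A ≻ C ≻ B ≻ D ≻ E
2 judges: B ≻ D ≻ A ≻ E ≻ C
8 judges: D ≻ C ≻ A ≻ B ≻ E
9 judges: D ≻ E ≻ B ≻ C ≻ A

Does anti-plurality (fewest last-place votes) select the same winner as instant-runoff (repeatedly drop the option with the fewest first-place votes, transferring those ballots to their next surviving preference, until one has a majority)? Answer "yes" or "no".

Anti-plurality — last-place votes: D 0, B 4, C 11, A 15, E 10. Winner: D.
Instant-runoff — R1 D 17, B 2, C 0, A 6, E 15 (C out); R2 D 17, B 2, A 6, E 15 (B out); R3 D 19, A 6, E 15 (A out); R4 D 21, E 19 (D winner). Winner: D.
The two methods agree.

yes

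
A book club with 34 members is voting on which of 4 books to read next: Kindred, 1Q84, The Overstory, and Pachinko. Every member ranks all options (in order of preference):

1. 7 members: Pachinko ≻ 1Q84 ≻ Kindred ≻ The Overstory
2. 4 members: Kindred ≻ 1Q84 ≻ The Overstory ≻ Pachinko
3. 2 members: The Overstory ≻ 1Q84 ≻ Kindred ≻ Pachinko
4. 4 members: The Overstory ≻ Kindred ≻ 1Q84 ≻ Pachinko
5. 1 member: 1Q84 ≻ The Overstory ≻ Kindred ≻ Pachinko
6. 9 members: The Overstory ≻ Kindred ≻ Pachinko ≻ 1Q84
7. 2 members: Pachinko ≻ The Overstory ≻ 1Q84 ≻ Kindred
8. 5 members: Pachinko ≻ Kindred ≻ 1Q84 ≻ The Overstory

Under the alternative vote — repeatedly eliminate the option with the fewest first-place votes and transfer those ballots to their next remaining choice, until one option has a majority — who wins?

Round 1: Kindred 4, 1Q84 1, The Overstory 15, Pachinko 14. Eliminate 1Q84.
Round 2: Kindred 4, The Overstory 16, Pachinko 14. Eliminate Kindred.
Round 3: The Overstory 20, Pachinko 14. The Overstory has a majority.

The Overstory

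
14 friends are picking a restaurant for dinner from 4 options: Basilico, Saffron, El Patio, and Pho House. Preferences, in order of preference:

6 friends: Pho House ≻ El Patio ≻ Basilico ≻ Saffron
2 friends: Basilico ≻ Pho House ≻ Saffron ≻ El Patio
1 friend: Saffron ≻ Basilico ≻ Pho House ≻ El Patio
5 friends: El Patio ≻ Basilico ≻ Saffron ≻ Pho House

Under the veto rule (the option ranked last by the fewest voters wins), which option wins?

Last-place votes: Basilico 0, Saffron 6, El Patio 3, Pho House 5.
Basilico is ranked last by the fewest voters, so Basilico wins.

Basilico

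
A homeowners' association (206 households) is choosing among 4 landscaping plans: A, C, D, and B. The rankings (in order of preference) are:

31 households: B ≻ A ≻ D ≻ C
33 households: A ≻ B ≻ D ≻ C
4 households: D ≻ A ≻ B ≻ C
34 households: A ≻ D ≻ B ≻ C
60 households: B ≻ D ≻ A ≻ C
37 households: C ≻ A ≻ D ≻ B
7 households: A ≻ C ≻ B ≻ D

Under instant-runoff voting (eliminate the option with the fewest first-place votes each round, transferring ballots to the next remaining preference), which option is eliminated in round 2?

Round 1: A 74, C 37, D 4, B 91. Eliminate D.
Round 2: A 78, C 37, B 91. Eliminate C.

C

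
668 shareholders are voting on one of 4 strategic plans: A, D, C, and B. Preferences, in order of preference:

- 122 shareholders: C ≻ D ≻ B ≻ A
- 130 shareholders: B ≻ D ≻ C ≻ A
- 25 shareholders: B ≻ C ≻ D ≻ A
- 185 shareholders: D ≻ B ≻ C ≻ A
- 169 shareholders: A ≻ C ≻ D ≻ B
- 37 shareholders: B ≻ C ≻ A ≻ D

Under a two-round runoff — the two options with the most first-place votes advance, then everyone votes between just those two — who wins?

Round 1 first-place votes: A 169, D 185, C 122, B 192.
B and D advance.
Runoff: B is preferred to D by 192 voters; D by 476.
D wins the runoff.

D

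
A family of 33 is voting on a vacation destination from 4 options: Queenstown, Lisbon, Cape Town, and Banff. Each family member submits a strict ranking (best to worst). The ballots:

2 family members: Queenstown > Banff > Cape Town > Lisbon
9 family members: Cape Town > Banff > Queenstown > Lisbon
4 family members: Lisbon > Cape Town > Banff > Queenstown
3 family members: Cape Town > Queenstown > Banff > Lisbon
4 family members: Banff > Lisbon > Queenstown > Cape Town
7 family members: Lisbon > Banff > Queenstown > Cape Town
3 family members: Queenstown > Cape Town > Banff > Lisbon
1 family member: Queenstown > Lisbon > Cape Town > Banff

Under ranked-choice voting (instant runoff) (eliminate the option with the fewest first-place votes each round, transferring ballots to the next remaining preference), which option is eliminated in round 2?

Round 1: Queenstown 6, Lisbon 11, Cape Town 12, Banff 4. Eliminate Banff.
Round 2: Queenstown 6, Lisbon 15, Cape Town 12. Eliminate Queenstown.

Queenstown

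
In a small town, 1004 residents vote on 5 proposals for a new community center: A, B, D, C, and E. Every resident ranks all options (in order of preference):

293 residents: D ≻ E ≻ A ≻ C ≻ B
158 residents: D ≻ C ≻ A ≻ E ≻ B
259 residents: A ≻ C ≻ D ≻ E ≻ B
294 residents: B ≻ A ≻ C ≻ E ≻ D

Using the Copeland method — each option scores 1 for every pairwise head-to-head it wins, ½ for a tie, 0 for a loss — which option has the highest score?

A: beats B, D, C, and E → score 4.
B: loses to A, D, C, and E → score 0.
D: beats B and E; loses to A and C → score 2.
C: beats B, D, and E; loses to A → score 3.
E: beats B; loses to A, D, and C → score 1.
A has the best pairwise record.

A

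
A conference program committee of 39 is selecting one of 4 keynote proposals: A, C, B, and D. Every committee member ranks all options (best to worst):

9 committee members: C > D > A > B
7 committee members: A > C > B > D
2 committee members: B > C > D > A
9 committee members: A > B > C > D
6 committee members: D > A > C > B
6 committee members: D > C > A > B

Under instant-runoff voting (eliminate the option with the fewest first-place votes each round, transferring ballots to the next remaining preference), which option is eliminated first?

B

Round 1: A 16, C 9, B 2, D 12. Eliminate B.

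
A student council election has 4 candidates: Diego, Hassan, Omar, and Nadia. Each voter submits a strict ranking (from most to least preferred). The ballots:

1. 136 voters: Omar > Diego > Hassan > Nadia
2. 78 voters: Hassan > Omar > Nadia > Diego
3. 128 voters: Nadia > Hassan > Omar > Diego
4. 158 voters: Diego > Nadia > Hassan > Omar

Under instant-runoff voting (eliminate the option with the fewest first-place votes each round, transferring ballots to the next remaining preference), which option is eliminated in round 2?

Nadia

Round 1: Diego 158, Hassan 78, Omar 136, Nadia 128. Eliminate Hassan.
Round 2: Diego 158, Omar 214, Nadia 128. Eliminate Nadia.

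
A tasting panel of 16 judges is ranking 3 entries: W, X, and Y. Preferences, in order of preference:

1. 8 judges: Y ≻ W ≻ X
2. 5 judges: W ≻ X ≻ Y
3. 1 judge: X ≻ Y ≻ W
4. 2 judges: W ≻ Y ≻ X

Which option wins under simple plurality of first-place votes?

Y

First-place votes: W 7, X 1, Y 8.
Y has the most first-place votes.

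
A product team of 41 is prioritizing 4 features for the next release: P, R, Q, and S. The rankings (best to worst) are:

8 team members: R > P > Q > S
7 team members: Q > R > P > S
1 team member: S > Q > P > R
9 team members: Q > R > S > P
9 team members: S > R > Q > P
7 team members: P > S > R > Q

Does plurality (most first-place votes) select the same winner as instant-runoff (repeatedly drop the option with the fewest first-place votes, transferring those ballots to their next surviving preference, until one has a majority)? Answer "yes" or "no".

yes

Plurality — first-place votes: P 7, R 8, Q 16, S 10. Winner: Q.
Instant-runoff — R1 P 7, R 8, Q 16, S 10 (P out); R2 R 8, Q 16, S 17 (R out); R3 Q 24, S 17 (Q winner). Winner: Q.
The two methods agree.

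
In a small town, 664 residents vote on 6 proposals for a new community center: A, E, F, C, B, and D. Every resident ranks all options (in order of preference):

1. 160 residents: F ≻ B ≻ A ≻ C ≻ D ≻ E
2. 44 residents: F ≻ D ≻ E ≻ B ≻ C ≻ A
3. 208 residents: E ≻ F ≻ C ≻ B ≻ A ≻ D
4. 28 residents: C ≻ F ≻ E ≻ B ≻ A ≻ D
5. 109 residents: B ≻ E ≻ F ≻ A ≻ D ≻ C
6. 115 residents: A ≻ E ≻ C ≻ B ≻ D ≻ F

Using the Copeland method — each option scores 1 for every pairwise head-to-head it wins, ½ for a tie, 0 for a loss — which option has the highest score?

E

A: beats C and D; loses to E, F, and B → score 2.
E: beats A, F, C, B, and D → score 5.
F: beats A, C, B, and D; loses to E → score 4.
C: beats B and D; loses to A, E, and F → score 2.
B: beats A and D; loses to E, F, and C → score 2.
D: loses to A, E, F, C, and B → score 0.
E has the best pairwise record.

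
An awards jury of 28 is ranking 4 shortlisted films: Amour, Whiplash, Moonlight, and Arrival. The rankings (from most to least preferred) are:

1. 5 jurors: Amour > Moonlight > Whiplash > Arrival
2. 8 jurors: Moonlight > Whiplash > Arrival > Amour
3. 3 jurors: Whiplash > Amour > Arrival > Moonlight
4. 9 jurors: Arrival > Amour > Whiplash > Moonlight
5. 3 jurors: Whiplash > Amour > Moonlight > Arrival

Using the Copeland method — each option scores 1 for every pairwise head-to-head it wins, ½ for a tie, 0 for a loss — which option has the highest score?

Whiplash

Amour: beats Moonlight; ties Whiplash; loses to Arrival → score 1.5.
Whiplash: beats Moonlight and Arrival; ties Amour → score 2.5.
Moonlight: beats Arrival; loses to Amour and Whiplash → score 1.
Arrival: beats Amour; loses to Whiplash and Moonlight → score 1.
Whiplash has the best pairwise record.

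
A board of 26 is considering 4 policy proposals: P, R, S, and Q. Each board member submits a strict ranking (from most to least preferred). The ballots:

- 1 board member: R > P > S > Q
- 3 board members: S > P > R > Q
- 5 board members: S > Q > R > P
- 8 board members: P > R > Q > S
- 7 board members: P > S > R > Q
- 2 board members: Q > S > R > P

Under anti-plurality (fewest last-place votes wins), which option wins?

R

Last-place votes: P 7, R 0, S 8, Q 11.
R is ranked last by the fewest voters, so R wins.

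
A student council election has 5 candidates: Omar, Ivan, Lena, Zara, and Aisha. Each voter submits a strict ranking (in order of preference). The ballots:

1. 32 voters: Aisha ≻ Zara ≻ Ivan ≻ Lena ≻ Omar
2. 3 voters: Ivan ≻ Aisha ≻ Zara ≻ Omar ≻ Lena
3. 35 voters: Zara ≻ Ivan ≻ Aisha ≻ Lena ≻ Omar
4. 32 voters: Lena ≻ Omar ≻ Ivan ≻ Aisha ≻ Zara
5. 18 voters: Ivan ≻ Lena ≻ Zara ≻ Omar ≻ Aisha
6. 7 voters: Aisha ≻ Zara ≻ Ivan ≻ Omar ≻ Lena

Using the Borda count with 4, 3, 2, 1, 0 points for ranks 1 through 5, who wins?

Omar: 32·0 + 3·1 + 35·0 + 32·3 + 18·1 + 7·1 = 124
Ivan: 32·2 + 3·4 + 35·3 + 32·2 + 18·4 + 7·2 = 331
Lena: 32·1 + 3·0 + 35·1 + 32·4 + 18·3 + 7·0 = 249
Zara: 32·3 + 3·2 + 35·4 + 32·0 + 18·2 + 7·3 = 299
Aisha: 32·4 + 3·3 + 35·2 + 32·1 + 18·0 + 7·4 = 267
Ivan has the highest Borda score (331).

Ivan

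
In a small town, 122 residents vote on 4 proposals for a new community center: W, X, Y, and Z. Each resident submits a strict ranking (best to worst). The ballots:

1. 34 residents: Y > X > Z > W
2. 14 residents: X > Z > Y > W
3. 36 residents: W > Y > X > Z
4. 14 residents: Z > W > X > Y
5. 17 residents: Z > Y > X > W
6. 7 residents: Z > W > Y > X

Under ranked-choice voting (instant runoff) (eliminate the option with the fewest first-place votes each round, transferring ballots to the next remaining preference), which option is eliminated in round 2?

Round 1: W 36, X 14, Y 34, Z 38. Eliminate X.
Round 2: W 36, Y 34, Z 52. Eliminate Y.

Y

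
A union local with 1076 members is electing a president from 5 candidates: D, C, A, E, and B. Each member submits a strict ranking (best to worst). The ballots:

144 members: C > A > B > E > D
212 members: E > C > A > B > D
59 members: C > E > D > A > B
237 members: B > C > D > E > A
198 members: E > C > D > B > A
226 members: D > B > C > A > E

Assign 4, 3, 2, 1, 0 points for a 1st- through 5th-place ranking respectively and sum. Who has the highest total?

C

D: 144·0 + 212·0 + 59·2 + 237·2 + 198·2 + 226·4 = 1892
C: 144·4 + 212·3 + 59·4 + 237·3 + 198·3 + 226·2 = 3205
A: 144·3 + 212·2 + 59·1 + 237·0 + 198·0 + 226·1 = 1141
E: 144·1 + 212·4 + 59·3 + 237·1 + 198·4 + 226·0 = 2198
B: 144·2 + 212·1 + 59·0 + 237·4 + 198·1 + 226·3 = 2324
C has the highest Borda score (3205).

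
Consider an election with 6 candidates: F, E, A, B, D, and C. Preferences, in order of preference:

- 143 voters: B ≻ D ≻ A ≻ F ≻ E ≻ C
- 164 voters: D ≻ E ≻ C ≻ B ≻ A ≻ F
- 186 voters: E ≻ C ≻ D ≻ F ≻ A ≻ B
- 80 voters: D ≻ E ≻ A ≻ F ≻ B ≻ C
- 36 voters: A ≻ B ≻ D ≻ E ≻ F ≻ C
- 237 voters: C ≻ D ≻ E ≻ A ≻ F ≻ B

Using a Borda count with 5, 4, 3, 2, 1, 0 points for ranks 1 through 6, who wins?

D

F: 143·2 + 164·0 + 186·2 + 80·2 + 36·1 + 237·1 = 1091
E: 143·1 + 164·4 + 186·5 + 80·4 + 36·2 + 237·3 = 2832
A: 143·3 + 164·1 + 186·1 + 80·3 + 36·5 + 237·2 = 1673
B: 143·5 + 164·2 + 186·0 + 80·1 + 36·4 + 237·0 = 1267
D: 143·4 + 164·5 + 186·3 + 80·5 + 36·3 + 237·4 = 3406
C: 143·0 + 164·3 + 186·4 + 80·0 + 36·0 + 237·5 = 2421
D has the highest Borda score (3406).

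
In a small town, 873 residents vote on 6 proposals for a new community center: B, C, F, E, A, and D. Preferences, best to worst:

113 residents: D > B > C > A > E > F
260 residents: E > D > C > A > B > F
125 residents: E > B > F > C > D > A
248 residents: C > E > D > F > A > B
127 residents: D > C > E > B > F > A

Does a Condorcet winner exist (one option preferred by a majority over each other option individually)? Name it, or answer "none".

none

Checking pairwise contests:
C beats B 635–238.
D beats C 500–373.
B beats F 625–248.
C beats E 488–385.
C beats A 873–0.
E beats D 633–240.
Every option loses at least one head-to-head, so there is no Condorcet winner.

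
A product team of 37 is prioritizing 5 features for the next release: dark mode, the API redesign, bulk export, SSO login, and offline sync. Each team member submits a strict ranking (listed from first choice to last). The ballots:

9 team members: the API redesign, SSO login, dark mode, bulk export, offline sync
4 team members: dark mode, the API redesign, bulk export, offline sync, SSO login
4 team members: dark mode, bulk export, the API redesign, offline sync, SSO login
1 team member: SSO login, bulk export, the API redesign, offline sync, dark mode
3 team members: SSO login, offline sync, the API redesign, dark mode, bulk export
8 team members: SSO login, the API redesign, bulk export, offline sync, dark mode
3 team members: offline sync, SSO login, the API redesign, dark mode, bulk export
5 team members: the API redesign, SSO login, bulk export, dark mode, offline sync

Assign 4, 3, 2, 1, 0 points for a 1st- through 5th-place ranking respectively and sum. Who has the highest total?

the API redesign

dark mode: 9·2 + 4·4 + 4·4 + 1·0 + 3·1 + 8·0 + 3·1 + 5·1 = 61
the API redesign: 9·4 + 4·3 + 4·2 + 1·2 + 3·2 + 8·3 + 3·2 + 5·4 = 114
bulk export: 9·1 + 4·2 + 4·3 + 1·3 + 3·0 + 8·2 + 3·0 + 5·2 = 58
SSO login: 9·3 + 4·0 + 4·0 + 1·4 + 3·4 + 8·4 + 3·3 + 5·3 = 99
offline sync: 9·0 + 4·1 + 4·1 + 1·1 + 3·3 + 8·1 + 3·4 + 5·0 = 38
the API redesign has the highest Borda score (114).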